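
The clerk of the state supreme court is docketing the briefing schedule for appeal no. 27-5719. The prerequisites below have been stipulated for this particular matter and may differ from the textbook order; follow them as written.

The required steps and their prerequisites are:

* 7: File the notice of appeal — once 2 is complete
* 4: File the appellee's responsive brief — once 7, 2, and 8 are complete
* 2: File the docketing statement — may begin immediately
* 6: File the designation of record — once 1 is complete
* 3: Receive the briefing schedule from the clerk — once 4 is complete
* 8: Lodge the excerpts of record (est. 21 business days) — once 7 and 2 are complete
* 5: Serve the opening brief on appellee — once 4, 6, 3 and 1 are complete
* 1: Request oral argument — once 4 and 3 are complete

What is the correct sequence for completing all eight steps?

2 is the only step with nothing outstanding, so it goes first.
Next only 7 has its prerequisites met → 7.
8 needed 7 and 2, now all done → 8.
That leaves 4 as the only ready step → 4.
3 needed 4, now all done → 3.
Next only 1 has its prerequisites met → 1.
That leaves 6 as the only ready step → 6.
That leaves 5 as the only ready step → 5.

2, 7, 8, 4, 3, 1, 6, 5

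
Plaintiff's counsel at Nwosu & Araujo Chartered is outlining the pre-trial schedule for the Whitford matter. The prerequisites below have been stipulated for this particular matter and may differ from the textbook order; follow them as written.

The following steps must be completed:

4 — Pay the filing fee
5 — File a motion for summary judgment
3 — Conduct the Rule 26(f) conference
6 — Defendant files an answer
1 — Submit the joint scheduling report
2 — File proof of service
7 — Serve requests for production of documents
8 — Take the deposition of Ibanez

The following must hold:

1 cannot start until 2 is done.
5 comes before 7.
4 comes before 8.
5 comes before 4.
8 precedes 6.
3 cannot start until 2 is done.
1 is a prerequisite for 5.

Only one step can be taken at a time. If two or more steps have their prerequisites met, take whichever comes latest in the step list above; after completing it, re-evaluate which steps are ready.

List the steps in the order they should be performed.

2, 1, 3, 5, 7, 4, 8, 6

2 has no prerequisites → 2 first.
1 and 3 are both available; 1 is listed later → 1.
5 now also ready, so the ready set is {3, 5}; 3 is listed later → 3.
Next only 5 has its prerequisites met → 5.
7 and 4 are both available; 7 is listed later → 7.
That leaves 4 as the only ready step → 4.
That leaves 8 as the only ready step → 8.
That leaves 6 as the only ready step → 6.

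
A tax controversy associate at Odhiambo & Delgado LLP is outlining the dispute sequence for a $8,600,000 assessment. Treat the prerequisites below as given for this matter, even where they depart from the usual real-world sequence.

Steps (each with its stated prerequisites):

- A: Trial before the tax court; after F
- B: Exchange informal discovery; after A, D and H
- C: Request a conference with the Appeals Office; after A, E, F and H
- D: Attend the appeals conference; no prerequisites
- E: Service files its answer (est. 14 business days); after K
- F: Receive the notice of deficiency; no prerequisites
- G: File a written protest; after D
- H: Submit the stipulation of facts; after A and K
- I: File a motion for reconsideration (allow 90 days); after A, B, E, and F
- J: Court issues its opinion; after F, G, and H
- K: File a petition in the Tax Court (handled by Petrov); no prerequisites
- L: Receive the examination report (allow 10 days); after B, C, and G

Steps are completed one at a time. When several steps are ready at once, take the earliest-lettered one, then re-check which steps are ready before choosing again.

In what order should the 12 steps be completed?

D → F → A → G → K → E → H → B → C → I → J → L

D, F and K have no prerequisites; D has the earlier label, so D is first.
G now also ready, so the ready set is {F, G, K}; F has the earlier label → F.
A, G and K are all available; A has the earlier label → A.
Ready: G and K. G has the earlier label → G.
That leaves K as the only ready step → K.
Ready: E and H. E has the earlier label → E.
That leaves H as the only ready step → H.
Ready: B, C and J. B has the earlier label → B.
Now C, I and J have their prerequisites met. C has the earlier label, so C next.
L now also ready, so the ready set is {I, J, L}; I has the earlier label → I.
Ready: J and L. J has the earlier label → J.
Next only L has its prerequisites met → L.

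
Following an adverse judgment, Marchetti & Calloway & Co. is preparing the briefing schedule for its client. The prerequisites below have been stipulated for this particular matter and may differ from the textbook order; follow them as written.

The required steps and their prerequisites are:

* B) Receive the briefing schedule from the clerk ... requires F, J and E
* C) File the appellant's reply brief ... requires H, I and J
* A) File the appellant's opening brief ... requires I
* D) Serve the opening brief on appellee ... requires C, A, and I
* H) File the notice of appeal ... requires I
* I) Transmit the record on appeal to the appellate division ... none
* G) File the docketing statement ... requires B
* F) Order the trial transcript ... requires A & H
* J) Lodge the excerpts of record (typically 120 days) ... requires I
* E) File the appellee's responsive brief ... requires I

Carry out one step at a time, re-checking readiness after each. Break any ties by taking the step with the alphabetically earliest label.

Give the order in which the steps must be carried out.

I A E H F J B C D G

I is the only step with nothing outstanding, so it goes first.
A, E, H and J are all available; A has the earlier label → A.
E, H and J are all available; E has the earlier label → E.
Now H and J have their prerequisites met. H has the earlier label, so H next.
F now also ready, so the ready set is {F, J}; F has the earlier label → F.
Next only J has its prerequisites met → J.
Now B and C have their prerequisites met. B has the earlier label, so B next.
G now also ready, so the ready set is {C, G}; C has the earlier label → C.
D now also ready, so the ready set is {D, G}; D has the earlier label → D.
G needed B, now all done → G.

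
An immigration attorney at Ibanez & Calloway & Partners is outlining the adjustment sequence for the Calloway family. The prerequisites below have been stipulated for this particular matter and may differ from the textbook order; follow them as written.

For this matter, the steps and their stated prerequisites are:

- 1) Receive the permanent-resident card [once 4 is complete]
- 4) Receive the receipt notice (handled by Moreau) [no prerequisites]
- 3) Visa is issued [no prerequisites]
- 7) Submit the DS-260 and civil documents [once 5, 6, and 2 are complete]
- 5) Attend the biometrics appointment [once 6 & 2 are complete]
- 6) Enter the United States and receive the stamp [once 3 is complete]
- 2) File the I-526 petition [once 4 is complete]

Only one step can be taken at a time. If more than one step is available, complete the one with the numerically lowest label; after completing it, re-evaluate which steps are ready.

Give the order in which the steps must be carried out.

3, 4, 1, 2, 6, 5, 7

Nothing is required for 3 and 4. 3 has the earlier label → 3 first.
Ready: 4 and 6. 4 has the earlier label → 4.
1, 2 and 6 are all available; 1 has the earlier label → 1.
Now 2 and 6 have their prerequisites met. 2 has the earlier label, so 2 next.
6 needed 3, now all done → 6.
5 needed 2 and 6, now all done → 5.
7 needed 2, 5 and 6, now all done → 7.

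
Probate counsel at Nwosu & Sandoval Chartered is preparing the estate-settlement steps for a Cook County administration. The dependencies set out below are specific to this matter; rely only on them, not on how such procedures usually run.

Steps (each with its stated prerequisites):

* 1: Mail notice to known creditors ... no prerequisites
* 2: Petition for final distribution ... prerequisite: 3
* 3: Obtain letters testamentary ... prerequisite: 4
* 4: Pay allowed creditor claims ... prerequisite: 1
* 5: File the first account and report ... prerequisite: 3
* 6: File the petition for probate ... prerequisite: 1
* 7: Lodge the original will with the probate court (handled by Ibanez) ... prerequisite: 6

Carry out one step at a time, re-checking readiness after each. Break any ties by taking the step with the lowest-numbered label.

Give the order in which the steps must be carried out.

1 is the only step with nothing outstanding, so it goes first.
Now 4 and 6 have their prerequisites met. 4 has the earlier label, so 4 next.
3 and 6 are both available; 3 has the earlier label → 3.
2, 5 and 6 are all available; 2 has the earlier label → 2.
5 and 6 are both available; 5 has the earlier label → 5.
6 needed 1, now all done → 6.
7 is the only step now ready → 7.

1 → 4 → 3 → 2 → 5 → 6 → 7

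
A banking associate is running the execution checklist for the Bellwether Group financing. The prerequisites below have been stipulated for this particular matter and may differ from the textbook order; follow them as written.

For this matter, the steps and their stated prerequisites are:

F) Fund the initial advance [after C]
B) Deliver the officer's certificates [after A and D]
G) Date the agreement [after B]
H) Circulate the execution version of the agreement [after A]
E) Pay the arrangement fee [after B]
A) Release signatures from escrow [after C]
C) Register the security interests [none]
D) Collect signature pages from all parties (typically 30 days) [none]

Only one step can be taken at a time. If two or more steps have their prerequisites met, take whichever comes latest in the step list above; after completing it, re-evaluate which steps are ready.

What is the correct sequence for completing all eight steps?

D C A H B E G F

D and C have no prerequisites; D is listed later, so D is first.
That leaves C as the only ready step → C.
A and F are both available; A is listed later → A.
H and B now also ready, so the ready set is {H, B, F}; H is listed later → H.
Now B and F have their prerequisites met. B is listed later, so B next.
E and G now also ready, so the ready set is {E, G, F}; E is listed later → E.
Ready: G and F. G is listed later → G.
That leaves F as the only ready step → F.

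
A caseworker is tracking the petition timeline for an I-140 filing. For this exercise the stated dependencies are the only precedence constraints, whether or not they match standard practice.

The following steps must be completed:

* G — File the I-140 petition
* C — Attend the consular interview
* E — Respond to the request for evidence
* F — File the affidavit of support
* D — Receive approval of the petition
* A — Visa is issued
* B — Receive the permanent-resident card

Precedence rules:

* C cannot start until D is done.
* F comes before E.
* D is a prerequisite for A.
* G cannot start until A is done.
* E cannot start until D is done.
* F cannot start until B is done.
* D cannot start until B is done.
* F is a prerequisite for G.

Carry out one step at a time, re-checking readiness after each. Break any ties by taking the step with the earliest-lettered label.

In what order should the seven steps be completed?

B is the only step with nothing outstanding, so it goes first.
Ready: D and F. D has the earlier label → D.
A and C now also ready, so the ready set is {A, C, F}; A has the earlier label → A.
Now C and F have their prerequisites met. C has the earlier label, so C next.
That leaves F as the only ready step → F.
E and G are both available; E has the earlier label → E.
G needed A and F, now all done → G.

B, D, A, C, F, E, G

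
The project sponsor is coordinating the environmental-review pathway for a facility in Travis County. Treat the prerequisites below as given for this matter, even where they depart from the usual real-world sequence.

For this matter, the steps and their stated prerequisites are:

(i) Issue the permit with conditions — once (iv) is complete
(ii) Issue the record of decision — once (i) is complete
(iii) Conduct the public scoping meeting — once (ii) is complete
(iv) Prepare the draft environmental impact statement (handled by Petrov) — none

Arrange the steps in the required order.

(iv) (i) (ii) (iii)

(iv) has no prerequisites → (iv) first.
(i) needed (iv), now all done → (i).
That leaves (ii) as the only ready step → (ii).
Next only (iii) has its prerequisites met → (iii).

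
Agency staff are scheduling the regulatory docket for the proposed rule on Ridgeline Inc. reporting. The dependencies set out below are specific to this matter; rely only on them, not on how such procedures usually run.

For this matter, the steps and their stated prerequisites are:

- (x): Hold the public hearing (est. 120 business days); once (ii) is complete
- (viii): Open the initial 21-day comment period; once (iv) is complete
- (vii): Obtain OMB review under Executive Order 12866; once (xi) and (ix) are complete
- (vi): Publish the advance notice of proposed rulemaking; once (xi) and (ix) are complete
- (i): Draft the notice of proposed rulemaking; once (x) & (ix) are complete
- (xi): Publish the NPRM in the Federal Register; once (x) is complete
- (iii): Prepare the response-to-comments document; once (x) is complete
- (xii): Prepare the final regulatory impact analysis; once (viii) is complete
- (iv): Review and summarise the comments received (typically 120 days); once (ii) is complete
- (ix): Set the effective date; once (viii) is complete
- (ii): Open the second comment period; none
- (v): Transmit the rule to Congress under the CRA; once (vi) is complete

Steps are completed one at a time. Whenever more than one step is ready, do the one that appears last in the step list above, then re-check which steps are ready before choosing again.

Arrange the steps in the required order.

(ii), (iv), (viii), (ix), (xii), (x), (iii), (xi), (i), (vi), (v), (vii)

(ii) is the only step with nothing outstanding, so it goes first.
Now (iv) and (x) have their prerequisites met. (iv) is listed later, so (iv) next.
Ready: (viii) and (x). (viii) is listed later → (viii).
(ix), (xii) and (x) are all available; (ix) is listed later → (ix).
Now (xii) and (x) have their prerequisites met. (xii) is listed later, so (xii) next.
(x) needed (ii), now all done → (x).
(iii), (xi) and (i) are all available; (iii) is listed later → (iii).
Now (xi) and (i) have their prerequisites met. (xi) is listed later, so (xi) next.
(i), (vi) and (vii) are all available; (i) is listed later → (i).
Now (vi) and (vii) have their prerequisites met. (vi) is listed later, so (vi) next.
Now (v) and (vii) have their prerequisites met. (v) is listed later, so (v) next.
That leaves (vii) as the only ready step → (vii).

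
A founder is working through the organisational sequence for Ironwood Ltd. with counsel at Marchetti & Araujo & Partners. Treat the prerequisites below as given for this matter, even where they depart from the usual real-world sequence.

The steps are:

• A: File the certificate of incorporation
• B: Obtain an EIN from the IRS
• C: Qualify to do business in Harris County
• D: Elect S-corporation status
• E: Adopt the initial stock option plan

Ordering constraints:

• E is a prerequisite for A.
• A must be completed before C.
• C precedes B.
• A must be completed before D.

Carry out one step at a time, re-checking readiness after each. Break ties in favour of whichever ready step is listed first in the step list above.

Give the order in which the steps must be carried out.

E, A, C, B, D

E has no prerequisites → E first.
A is the only step now ready → A.
Now C and D have their prerequisites met. C is listed earlier, so C next.
B and D are both available; B is listed earlier → B.
Next only D has its prerequisites met → D.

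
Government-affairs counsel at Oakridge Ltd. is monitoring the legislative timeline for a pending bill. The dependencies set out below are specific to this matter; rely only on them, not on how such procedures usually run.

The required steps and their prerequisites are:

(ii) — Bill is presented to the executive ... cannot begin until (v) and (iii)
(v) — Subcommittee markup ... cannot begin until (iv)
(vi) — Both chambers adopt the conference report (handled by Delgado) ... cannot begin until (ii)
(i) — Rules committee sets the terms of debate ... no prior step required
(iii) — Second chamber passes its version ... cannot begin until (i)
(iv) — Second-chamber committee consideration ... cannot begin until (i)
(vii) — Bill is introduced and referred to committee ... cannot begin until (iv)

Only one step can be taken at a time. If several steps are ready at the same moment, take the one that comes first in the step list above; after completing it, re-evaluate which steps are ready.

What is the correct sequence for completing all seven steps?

Only (i) has no prerequisites, so it is first.
(iii) and (iv) are both available; (iii) is listed earlier → (iii).
(iv) is the only step now ready → (iv).
Ready: (v) and (vii). (v) is listed earlier → (v).
Ready: (ii) and (vii). (ii) is listed earlier → (ii).
(vi) now also ready, so the ready set is {(vi), (vii)}; (vi) is listed earlier → (vi).
(vii) is the only step now ready → (vii).

(i), (iii), (iv), (v), (ii), (vi), (vii)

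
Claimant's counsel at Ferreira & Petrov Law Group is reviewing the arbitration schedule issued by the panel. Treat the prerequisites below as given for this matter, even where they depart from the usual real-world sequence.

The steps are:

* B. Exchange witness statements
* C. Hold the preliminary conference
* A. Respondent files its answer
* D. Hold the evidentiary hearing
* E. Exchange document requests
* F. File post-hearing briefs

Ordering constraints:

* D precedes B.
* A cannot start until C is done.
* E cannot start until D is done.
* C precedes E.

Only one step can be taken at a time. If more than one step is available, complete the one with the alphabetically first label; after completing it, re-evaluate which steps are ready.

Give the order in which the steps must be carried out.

C, A, D, B, E, F

Nothing is required for C, D and F. C has the earlier label → C first.
A now also ready, so the ready set is {A, D, F}; A has the earlier label → A.
Ready: D and F. D has the earlier label → D.
Ready: B, E and F. B has the earlier label → B.
Ready: E and F. E has the earlier label → E.
That leaves F as the only ready step → F.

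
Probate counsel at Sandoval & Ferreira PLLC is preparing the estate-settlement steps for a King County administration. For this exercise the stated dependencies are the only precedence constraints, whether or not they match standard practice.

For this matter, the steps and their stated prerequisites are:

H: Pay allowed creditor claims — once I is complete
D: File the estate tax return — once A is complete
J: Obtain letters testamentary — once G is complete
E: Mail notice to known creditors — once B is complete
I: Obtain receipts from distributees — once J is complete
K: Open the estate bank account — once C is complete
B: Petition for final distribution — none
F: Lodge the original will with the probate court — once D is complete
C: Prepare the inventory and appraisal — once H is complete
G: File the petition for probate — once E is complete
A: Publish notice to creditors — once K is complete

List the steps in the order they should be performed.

B → E → G → J → I → H → C → K → A → D → F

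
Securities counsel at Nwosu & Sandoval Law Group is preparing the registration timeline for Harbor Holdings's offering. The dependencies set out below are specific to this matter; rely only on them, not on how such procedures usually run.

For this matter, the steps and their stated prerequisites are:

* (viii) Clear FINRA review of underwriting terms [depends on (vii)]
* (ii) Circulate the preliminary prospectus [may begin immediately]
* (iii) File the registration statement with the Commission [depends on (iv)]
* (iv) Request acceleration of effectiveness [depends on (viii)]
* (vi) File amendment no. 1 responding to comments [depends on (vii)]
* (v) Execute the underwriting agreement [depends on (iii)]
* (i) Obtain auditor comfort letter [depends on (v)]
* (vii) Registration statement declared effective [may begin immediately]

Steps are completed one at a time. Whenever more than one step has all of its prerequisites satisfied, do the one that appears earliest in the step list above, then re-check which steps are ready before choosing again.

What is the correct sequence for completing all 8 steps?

(ii), (vii), (viii), (iv), (iii), (vi), (v), (i)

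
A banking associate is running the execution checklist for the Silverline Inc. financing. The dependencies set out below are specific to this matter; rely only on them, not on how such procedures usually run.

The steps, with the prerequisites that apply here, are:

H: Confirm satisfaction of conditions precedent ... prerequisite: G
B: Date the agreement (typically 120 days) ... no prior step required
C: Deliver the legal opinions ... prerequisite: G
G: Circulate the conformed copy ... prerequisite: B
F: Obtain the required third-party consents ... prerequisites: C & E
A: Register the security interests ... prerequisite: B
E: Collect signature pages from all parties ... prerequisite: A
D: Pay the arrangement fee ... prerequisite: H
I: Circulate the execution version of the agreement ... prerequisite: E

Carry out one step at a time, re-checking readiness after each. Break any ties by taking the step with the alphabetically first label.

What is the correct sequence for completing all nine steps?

B is the only step with nothing outstanding, so it goes first.
Now A and G have their prerequisites met. A has the earlier label, so A next.
E now also ready, so the ready set is {E, G}; E has the earlier label → E.
I now also ready, so the ready set is {G, I}; G has the earlier label → G.
C and H now also ready, so the ready set is {C, H, I}; C has the earlier label → C.
Ready: F, H and I. F has the earlier label → F.
Now H and I have their prerequisites met. H has the earlier label, so H next.
D now also ready, so the ready set is {D, I}; D has the earlier label → D.
I needed E, now all done → I.

B, A, E, G, C, F, H, D, I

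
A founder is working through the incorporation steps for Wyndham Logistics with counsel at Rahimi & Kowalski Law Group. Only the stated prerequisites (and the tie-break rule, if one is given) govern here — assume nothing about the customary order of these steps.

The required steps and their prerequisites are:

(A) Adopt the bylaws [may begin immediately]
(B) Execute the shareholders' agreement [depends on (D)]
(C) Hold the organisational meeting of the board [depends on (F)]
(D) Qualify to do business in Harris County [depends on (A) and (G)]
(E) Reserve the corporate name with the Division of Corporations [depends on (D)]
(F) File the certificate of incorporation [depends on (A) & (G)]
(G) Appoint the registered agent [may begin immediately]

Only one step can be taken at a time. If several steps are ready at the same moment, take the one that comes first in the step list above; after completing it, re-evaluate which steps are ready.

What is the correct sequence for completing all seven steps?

Nothing is required for (A) and (G). (A) is listed earlier → (A) first.
(G) is the only step now ready → (G).
Now (D) and (F) have their prerequisites met. (D) is listed earlier, so (D) next.
Ready: (B), (E) and (F). (B) is listed earlier → (B).
Ready: (E) and (F). (E) is listed earlier → (E).
(F) needed (A) and (G), now all done → (F).
That leaves (C) as the only ready step → (C).

(A) (G) (D) (B) (E) (F) (C)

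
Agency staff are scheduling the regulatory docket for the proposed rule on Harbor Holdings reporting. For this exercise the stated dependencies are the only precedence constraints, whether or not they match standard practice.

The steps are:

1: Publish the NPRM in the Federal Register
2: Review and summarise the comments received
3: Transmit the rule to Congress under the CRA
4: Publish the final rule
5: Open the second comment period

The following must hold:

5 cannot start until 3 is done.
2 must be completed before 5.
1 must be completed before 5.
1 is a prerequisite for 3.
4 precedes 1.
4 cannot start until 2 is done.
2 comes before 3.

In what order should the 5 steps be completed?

2, 4, 1, 3, 5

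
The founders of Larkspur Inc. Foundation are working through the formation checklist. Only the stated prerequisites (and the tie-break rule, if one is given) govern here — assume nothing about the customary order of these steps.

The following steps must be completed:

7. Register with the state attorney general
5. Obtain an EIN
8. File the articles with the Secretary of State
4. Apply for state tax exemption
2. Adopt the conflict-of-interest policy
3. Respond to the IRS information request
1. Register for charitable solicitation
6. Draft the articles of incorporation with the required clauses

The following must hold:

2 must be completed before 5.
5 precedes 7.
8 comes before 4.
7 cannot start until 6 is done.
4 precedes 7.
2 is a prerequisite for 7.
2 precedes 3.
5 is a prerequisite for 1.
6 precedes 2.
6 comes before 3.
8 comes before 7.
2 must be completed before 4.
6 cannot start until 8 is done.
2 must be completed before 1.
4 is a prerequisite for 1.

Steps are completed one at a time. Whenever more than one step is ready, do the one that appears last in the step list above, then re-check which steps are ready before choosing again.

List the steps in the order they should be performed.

Only 8 has no prerequisites, so it is first.
6 needed 8, now all done → 6.
2 needed 6, now all done → 2.
Now 3, 4 and 5 have their prerequisites met. 3 is listed later, so 3 next.
Now 4 and 5 have their prerequisites met. 4 is listed later, so 4 next.
5 needed 2, now all done → 5.
Ready: 1 and 7. 1 is listed later → 1.
Next only 7 has its prerequisites met → 7.

8, 6, 2, 3, 4, 5, 1, 7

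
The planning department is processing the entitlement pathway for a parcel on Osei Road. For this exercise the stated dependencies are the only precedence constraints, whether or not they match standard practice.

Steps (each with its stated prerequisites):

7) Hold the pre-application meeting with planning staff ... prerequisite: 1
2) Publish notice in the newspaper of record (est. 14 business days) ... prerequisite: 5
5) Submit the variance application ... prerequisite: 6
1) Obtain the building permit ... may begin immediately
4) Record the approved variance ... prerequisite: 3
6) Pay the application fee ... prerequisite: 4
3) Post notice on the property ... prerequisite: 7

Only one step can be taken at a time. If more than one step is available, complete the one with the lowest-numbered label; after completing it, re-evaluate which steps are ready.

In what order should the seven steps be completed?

1 7 3 4 6 5 2

1 has no prerequisites → 1 first.
That leaves 7 as the only ready step → 7.
3 needed 7, now all done → 3.
That leaves 4 as the only ready step → 4.
Next only 6 has its prerequisites met → 6.
5 needed 6, now all done → 5.
2 needed 5, now all done → 2.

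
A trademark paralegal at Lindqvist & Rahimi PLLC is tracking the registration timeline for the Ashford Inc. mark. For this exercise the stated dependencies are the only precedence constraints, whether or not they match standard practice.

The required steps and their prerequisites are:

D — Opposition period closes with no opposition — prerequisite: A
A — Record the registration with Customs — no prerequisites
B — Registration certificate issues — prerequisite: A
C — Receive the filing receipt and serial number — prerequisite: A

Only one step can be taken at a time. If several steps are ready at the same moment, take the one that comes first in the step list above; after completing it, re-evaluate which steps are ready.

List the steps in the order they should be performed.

A is the only step with nothing outstanding, so it goes first.
Ready: D, B and C. D is listed earlier → D.
Ready: B and C. B is listed earlier → B.
C needed A, now all done → C.

A → D → B → C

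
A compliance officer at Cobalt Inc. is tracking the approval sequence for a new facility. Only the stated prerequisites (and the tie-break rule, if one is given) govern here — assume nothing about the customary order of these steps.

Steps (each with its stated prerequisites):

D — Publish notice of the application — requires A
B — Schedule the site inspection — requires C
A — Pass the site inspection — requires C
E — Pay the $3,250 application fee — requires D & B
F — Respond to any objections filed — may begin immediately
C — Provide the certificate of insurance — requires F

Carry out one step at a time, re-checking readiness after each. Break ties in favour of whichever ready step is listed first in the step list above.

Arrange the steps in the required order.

Only F has no prerequisites, so it is first.
C needed F, now all done → C.
B and A are both available; B is listed earlier → B.
Next only A has its prerequisites met → A.
That leaves D as the only ready step → D.
E needed D and B, now all done → E.

F → C → B → A → D → E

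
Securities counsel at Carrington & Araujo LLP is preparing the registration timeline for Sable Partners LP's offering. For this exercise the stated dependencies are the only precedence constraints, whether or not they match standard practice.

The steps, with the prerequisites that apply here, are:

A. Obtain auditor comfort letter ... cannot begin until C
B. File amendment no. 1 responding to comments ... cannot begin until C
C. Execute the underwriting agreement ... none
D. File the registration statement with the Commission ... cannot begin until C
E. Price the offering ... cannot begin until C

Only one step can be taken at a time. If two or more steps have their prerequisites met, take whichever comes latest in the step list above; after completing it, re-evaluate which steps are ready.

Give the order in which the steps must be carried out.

C, E, D, B, A

C has no prerequisites → C first.
Now E, D, B and A have their prerequisites met. E is listed later, so E next.
D, B and A are all available; D is listed later → D.
Ready: B and A. B is listed later → B.
A needed C, now all done → A.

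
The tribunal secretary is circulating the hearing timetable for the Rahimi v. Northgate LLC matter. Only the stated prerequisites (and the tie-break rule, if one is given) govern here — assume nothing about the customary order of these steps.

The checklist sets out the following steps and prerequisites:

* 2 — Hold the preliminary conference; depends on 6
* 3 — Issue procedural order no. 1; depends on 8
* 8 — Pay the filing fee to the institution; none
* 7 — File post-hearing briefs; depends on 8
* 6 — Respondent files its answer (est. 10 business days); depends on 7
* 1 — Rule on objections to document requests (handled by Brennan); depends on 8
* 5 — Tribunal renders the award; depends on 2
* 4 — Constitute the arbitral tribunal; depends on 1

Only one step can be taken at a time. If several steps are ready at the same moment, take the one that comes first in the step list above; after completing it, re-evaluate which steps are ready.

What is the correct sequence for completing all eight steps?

8 has no prerequisites → 8 first.
Now 3, 7 and 1 have their prerequisites met. 3 is listed earlier, so 3 next.
Ready: 7 and 1. 7 is listed earlier → 7.
Ready: 6 and 1. 6 is listed earlier → 6.
2 and 1 are both available; 2 is listed earlier → 2.
5 now also ready, so the ready set is {1, 5}; 1 is listed earlier → 1.
5 and 4 are both available; 5 is listed earlier → 5.
4 needed 1, now all done → 4.

8, 3, 7, 6, 2, 1, 5, 4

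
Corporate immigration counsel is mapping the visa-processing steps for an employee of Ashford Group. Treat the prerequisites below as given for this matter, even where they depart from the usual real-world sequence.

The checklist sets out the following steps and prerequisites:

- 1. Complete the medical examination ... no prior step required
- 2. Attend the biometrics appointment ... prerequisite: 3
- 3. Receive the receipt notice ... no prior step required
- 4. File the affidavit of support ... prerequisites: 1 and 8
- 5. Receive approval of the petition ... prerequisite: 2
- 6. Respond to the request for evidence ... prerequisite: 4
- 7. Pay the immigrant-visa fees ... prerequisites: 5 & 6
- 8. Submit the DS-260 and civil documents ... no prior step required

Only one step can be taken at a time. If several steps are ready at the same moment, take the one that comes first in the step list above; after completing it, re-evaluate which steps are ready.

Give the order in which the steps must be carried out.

1, 3, 2, 5, 8, 4, 6, 7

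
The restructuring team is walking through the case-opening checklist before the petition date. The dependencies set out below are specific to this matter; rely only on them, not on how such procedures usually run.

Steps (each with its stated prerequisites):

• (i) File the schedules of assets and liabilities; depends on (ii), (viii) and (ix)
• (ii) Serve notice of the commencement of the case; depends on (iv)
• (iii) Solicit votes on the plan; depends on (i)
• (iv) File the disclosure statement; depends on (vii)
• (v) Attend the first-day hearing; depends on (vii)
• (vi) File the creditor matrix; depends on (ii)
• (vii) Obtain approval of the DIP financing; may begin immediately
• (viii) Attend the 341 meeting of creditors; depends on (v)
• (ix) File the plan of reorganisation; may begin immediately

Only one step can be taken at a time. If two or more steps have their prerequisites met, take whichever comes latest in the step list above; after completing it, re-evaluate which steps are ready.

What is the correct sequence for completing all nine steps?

(ix) and (vii) have no prerequisites; (ix) is listed later, so (ix) is first.
Next only (vii) has its prerequisites met → (vii).
(v) and (iv) are both available; (v) is listed later → (v).
Now (viii) and (iv) have their prerequisites met. (viii) is listed later, so (viii) next.
(iv) needed (vii), now all done → (iv).
(ii) needed (iv), now all done → (ii).
(vi) and (i) are both available; (vi) is listed later → (vi).
(i) needed (ix), (viii) and (ii), now all done → (i).
(iii) is the only step now ready → (iii).

(ix), (vii), (v), (viii), (iv), (ii), (vi), (i), (iii)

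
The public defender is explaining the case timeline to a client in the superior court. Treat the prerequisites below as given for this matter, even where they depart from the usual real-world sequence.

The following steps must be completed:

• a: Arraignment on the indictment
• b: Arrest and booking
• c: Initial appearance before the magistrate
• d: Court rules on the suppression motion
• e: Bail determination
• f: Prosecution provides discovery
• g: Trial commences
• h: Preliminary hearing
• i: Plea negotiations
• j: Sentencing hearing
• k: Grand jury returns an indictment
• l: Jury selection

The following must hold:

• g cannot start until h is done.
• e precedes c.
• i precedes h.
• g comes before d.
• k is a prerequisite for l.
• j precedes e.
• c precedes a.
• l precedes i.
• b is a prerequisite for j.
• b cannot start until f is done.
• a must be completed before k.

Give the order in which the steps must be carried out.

Only f has no prerequisites, so it is first.
Next only b has its prerequisites met → b.
j needed b, now all done → j.
Next only e has its prerequisites met → e.
c is the only step now ready → c.
a needed c, now all done → a.
Next only k has its prerequisites met → k.
l is the only step now ready → l.
Next only i has its prerequisites met → i.
h is the only step now ready → h.
g is the only step now ready → g.
d needed g, now all done → d.

f, b, j, e, c, a, k, l, i, h, g, d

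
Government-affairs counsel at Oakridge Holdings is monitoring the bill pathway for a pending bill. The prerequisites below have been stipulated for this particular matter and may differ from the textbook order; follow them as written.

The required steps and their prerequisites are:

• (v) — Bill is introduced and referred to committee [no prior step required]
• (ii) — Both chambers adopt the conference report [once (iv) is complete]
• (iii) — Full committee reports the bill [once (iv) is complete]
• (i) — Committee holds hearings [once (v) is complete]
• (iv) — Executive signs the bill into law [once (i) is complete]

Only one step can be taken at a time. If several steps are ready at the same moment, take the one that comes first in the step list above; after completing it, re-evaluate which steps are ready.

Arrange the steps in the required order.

(v) is the only step with nothing outstanding, so it goes first.
That leaves (i) as the only ready step → (i).
(iv) is the only step now ready → (iv).
Now (ii) and (iii) have their prerequisites met. (ii) is listed earlier, so (ii) next.
Next only (iii) has its prerequisites met → (iii).

(v), (i), (iv), (ii), (iii)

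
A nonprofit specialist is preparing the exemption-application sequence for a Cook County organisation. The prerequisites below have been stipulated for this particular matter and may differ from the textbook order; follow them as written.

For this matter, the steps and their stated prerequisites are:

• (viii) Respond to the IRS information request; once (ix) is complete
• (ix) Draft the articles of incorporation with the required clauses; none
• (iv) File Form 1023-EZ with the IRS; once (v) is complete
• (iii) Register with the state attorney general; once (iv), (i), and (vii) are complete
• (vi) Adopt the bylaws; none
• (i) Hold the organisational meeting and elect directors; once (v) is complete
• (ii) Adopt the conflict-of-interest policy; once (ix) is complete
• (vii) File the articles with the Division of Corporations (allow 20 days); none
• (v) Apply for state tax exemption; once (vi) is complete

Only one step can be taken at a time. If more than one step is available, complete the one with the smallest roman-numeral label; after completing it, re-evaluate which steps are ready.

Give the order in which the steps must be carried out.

(vi), (v), (i), (iv), (vii), (iii), (ix), (ii), (viii)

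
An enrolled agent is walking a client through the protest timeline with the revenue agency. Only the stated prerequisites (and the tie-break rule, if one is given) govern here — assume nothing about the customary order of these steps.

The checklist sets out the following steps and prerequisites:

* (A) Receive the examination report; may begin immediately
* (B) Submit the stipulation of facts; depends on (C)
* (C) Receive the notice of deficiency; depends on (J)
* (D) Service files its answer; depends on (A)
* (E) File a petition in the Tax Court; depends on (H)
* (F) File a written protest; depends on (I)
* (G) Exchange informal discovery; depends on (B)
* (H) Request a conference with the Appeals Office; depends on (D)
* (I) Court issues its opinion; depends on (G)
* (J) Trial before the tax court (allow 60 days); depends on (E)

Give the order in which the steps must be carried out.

(A), (D), (H), (E), (J), (C), (B), (G), (I), (F)

Only (A) has no prerequisites, so it is first.
(D) needed (A), now all done → (D).
That leaves (H) as the only ready step → (H).
That leaves (E) as the only ready step → (E).
Next only (J) has its prerequisites met → (J).
(C) is the only step now ready → (C).
(B) is the only step now ready → (B).
That leaves (G) as the only ready step → (G).
That leaves (I) as the only ready step → (I).
Next only (F) has its prerequisites met → (F).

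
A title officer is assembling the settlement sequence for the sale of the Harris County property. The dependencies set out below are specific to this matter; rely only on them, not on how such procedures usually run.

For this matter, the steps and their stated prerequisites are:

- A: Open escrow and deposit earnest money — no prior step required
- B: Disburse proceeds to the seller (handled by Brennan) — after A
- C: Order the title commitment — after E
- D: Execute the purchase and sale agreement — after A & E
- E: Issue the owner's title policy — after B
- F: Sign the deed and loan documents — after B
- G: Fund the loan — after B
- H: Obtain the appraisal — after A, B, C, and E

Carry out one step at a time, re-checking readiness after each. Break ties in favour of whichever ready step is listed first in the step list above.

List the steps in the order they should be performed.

A is the only step with nothing outstanding, so it goes first.
Next only B has its prerequisites met → B.
E, F and G are all available; E is listed earlier → E.
C and D now also ready, so the ready set is {C, D, F, G}; C is listed earlier → C.
D, F, G and H are all available; D is listed earlier → D.
F, G and H are all available; F is listed earlier → F.
Ready: G and H. G is listed earlier → G.
H needed A, B, C and E, now all done → H.

A B E C D F G H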